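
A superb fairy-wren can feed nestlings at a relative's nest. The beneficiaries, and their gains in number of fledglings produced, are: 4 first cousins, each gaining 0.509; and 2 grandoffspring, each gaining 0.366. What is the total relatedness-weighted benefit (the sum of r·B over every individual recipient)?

r to a first cousin = 0.125 (first cousins share one grandparent pair — two paths of length 4: r = 2·(1/2)^4 = 1/8).
r to a grandoffspring = 1/4 (two parent–offspring links: r = (1/2)^2 = 1/4).
Summing one r·B term per recipient: 4·0.125·0.509 + 2·0.25·0.366 = 0.4375.

0.4375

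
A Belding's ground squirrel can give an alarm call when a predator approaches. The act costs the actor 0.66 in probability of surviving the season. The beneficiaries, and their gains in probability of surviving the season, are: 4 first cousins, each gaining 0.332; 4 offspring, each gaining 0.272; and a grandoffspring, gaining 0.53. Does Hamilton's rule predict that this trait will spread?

Hamilton's rule: the trait is favored when the sum of r·B over every recipient exceeds the actor's cost C.
r to a first cousin = 0.125 (first cousins share one grandparent pair — two paths of length 4: r = 2·(1/2)^4 = 1/8).
r to an offspring = 1/2 (one parent–offspring link: r = (1/2)^1 = 1/2).
r to a grandoffspring = 0.25 (two parent–offspring links: r = (1/2)^2 = 1/4).
Summing one r·B term per recipient: 4·0.125·0.332 + 4·0.5·0.272 + 1·0.25·0.53 = 0.8425.
0.8425 > 0.66: the indirect benefit exceeds the cost.

Yes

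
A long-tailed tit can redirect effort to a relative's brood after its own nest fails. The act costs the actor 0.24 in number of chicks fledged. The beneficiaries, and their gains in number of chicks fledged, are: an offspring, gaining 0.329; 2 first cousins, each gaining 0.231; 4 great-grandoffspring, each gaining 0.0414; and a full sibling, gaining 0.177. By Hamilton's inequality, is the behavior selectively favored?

Hamilton's rule: the trait is favored when the sum of r·B over every recipient exceeds the actor's cost C.
r to an offspring = 1/2 (one parent–offspring link: r = (1/2)^1 = 1/2).
r to a first cousin = 1/8 (first cousins share one grandparent pair — two paths of length 4: r = 2·(1/2)^4 = 1/8).
r to a great-grandoffspring = 1/8 (three parent–offspring links: r = (1/2)^3 = 1/8).
r to a full sibling = 1/2 (full sibs share both parents — two paths of length 2: r = 2·(1/2)^2 = 1/2).
Summing one r·B term per recipient: 1·0.5·0.329 + 2·0.125·0.231 + 4·0.125·0.0414 + 1·0.5·0.177 = 0.33145.
0.33145 > 0.24: the indirect benefit exceeds the cost.

Yes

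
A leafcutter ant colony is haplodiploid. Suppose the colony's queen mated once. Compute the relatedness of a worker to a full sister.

0.75

Haplodiploid full sisters inherit their father's entire haploid genome identically (contributing 1/2) and on average half of their mother's contribution (1/2 · 1/2 = 1/4); r = 1/2 + 1/4 = 3/4.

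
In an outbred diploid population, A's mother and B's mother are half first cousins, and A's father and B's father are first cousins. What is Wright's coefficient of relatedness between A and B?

Wright's path rule: contributions from independent ancestry routes add.
A and B are related in two ways: half second cousins through their mothers (r = 1/64) and second cousins through their fathers (r = 1/32).
r = 1/64 + 1/32 = 0.046875.

0.046875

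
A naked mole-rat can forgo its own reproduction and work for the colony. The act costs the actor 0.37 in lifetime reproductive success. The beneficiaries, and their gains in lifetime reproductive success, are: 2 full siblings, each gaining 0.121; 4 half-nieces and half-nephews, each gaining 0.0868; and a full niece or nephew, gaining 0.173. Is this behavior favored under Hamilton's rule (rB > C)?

Hamilton's rule: the trait is favored when the sum of r·B over every recipient exceeds the actor's cost C.
r to a full sibling = 1/2 (full sibs share both parents — two paths of length 2: r = 2·(1/2)^2 = 1/2).
r to a half-niece or half-nephew = 0.125 (half-aunt/uncle↔niece/nephew: one path of length 3: r = (1/2)^3 = 1/8).
r to a full niece or nephew = 1/4 (full aunt/uncle↔niece/nephew: two paths of length 3 through the shared grandparent pair: r = 2·(1/2)^3 = 1/4).
Summing one r·B term per recipient: 2·0.5·0.121 + 4·0.125·0.0868 + 1·0.25·0.173 = 0.20765.
0.20765 < 0.37: the indirect benefit is less than the cost.

No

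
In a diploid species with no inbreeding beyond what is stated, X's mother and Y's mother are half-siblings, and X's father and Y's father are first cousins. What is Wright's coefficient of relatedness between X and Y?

0.09375

With two independent routes of shared ancestry, r is the sum of the two contributions.
X and Y are related in two ways: half first cousins through their mothers (r = 1/16) and second cousins through their fathers (r = 1/32).
r = 1/16 + 1/32 = 0.09375.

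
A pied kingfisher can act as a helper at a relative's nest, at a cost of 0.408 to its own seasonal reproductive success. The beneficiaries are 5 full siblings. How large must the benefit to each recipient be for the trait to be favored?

r to a full sibling = 1/2 (full sibs share both parents — two paths of length 2: r = 2·(1/2)^2 = 1/2).
Hamilton's rule with n recipients of equal r: n·r·B > C, so B > C/(n·r) = 0.408/(5·0.5) = 0.1632.

0.1632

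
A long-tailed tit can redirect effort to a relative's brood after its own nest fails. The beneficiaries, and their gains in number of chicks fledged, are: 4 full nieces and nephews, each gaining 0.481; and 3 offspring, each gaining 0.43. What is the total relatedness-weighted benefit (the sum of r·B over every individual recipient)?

r to a full niece or nephew = 0.25 (full aunt/uncle↔niece/nephew: two paths of length 3 through the shared grandparent pair: r = 2·(1/2)^3 = 1/4).
r to an offspring = 1/2 (one parent–offspring link: r = (1/2)^1 = 1/2).
Summing one r·B term per recipient: 4·0.25·0.481 + 3·0.5·0.43 = 1.126.

1.126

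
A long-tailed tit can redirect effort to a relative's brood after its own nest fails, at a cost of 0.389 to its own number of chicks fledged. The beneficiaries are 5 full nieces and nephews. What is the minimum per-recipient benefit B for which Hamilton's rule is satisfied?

r to a full niece or nephew = 1/4 (full aunt/uncle↔niece/nephew: two paths of length 3 through the shared grandparent pair: r = 2·(1/2)^3 = 1/4).
Hamilton's rule with n recipients of equal r: n·r·B > C, so B > C/(n·r) = 0.389/(5·0.25) = 0.3112.

0.3112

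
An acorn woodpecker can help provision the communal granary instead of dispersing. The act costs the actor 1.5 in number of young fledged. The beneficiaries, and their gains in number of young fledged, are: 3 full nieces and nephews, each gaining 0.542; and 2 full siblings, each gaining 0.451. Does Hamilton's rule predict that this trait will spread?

Hamilton's rule: the trait is favored when the sum of r·B over every recipient exceeds the actor's cost C.
r to a full niece or nephew = 1/4 (full aunt/uncle↔niece/nephew: two paths of length 3 through the shared grandparent pair: r = 2·(1/2)^3 = 1/4).
r to a full sibling = 1/2 (full sibs share both parents — two paths of length 2: r = 2·(1/2)^2 = 1/2).
Summing one r·B term per recipient: 3·0.25·0.542 + 2·0.5·0.451 = 0.8575.
0.8575 < 1.5: the indirect benefit is less than the cost.

No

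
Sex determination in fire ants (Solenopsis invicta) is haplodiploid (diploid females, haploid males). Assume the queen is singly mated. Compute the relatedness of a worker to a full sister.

Haplodiploid full sisters inherit their father's entire haploid genome identically (contributing 1/2) and on average half of their mother's contribution (1/2 · 1/2 = 1/4); r = 1/2 + 1/4 = 3/4.

0.75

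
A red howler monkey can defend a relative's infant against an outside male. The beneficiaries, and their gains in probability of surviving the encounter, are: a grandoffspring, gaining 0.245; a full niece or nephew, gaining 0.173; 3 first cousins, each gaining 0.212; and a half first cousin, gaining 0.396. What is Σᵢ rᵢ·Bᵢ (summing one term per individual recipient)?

r to a grandoffspring = 0.25 (two parent–offspring links: r = (1/2)^2 = 1/4).
r to a full niece or nephew = 0.25 (full aunt/uncle↔niece/nephew: two paths of length 3 through the shared grandparent pair: r = 2·(1/2)^3 = 1/4).
r to a first cousin = 1/8 (first cousins share one grandparent pair — two paths of length 4: r = 2·(1/2)^4 = 1/8).
r to a half first cousin = 0.0625 (half first cousins share one grandparent — one path of length 4: r = (1/2)^4 = 1/16).
Summing one r·B term per recipient: 1·0.25·0.245 + 1·0.25·0.173 + 3·0.125·0.212 + 1·0.0625·0.396 = 0.20875.

0.20875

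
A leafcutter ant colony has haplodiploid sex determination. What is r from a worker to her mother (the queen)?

One meiotic link between diploid queen and diploid daughter: r = 1/2.

0.5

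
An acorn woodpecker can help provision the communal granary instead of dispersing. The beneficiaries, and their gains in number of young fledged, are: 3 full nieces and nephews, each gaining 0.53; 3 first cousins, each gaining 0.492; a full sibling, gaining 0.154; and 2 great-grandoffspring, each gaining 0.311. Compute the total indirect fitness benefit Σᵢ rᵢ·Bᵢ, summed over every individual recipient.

r to a full niece or nephew = 0.25 (full aunt/uncle↔niece/nephew: two paths of length 3 through the shared grandparent pair: r = 2·(1/2)^3 = 1/4).
r to a first cousin = 1/8 (first cousins share one grandparent pair — two paths of length 4: r = 2·(1/2)^4 = 1/8).
r to a full sibling = 1/2 (full sibs share both parents — two paths of length 2: r = 2·(1/2)^2 = 1/2).
r to a great-grandoffspring = 1/8 (three parent–offspring links: r = (1/2)^3 = 1/8).
Summing one r·B term per recipient: 3·0.25·0.53 + 3·0.125·0.492 + 1·0.5·0.154 + 2·0.125·0.311 = 0.73675.

0.73675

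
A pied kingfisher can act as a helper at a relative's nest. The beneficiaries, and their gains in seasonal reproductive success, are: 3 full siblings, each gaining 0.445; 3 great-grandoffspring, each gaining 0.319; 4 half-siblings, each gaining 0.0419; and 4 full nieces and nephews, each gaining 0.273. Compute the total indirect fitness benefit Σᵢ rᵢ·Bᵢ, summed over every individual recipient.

1.102025

r to a full sibling = 0.5 (full sibs share both parents — two paths of length 2: r = 2·(1/2)^2 = 1/2).
r to a great-grandoffspring = 1/8 (three parent–offspring links: r = (1/2)^3 = 1/8).
r to a half-sibling = 0.25 (half-sibs share one parent — one path of length 2: r = (1/2)^2 = 1/4).
r to a full niece or nephew = 1/4 (full aunt/uncle↔niece/nephew: two paths of length 3 through the shared grandparent pair: r = 2·(1/2)^3 = 1/4).
Summing one r·B term per recipient: 3·0.5·0.445 + 3·0.125·0.319 + 4·0.25·0.0419 + 4·0.25·0.273 = 1.102025.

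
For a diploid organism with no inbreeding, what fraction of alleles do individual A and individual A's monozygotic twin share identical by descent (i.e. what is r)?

1

Each parent–offspring link contributes a factor of 1/2, and independent paths through distinct common ancestors add.
Monozygotic twins share every allele identical by descent: r = 1.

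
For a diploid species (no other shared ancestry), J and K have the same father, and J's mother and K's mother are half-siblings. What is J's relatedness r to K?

Independent pedigree routes through distinct common ancestors add.
J and K are related in two ways: half-sibs through their shared father (r = 1/4) and half first cousins through their mothers (r = 1/16).
r = 1/4 + 1/16 = 0.3125.

0.3125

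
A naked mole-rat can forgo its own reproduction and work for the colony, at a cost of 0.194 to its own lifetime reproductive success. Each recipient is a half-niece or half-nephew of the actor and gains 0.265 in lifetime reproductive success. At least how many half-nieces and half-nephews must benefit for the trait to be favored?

r to a half-niece or half-nephew = 1/8 (half-aunt/uncle↔niece/nephew: one path of length 3: r = (1/2)^3 = 1/8).
Hamilton's rule: n·r·B > C  ⇒  n > C/(r·B) = 0.194/(0.125·0.265) = 5.857.
The smallest integer exceeding 5.857 is 6.

6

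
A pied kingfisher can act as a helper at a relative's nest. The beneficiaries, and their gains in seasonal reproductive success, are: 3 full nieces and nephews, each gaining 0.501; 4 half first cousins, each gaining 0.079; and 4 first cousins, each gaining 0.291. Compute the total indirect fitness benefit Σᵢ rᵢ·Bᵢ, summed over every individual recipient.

0.541

r to a full niece or nephew = 1/4 (full aunt/uncle↔niece/nephew: two paths of length 3 through the shared grandparent pair: r = 2·(1/2)^3 = 1/4).
r to a half first cousin = 0.0625 (half first cousins share one grandparent — one path of length 4: r = (1/2)^4 = 1/16).
r to a first cousin = 1/8 (first cousins share one grandparent pair — two paths of length 4: r = 2·(1/2)^4 = 1/8).
Summing one r·B term per recipient: 3·0.25·0.501 + 4·0.0625·0.079 + 4·0.125·0.291 = 0.541.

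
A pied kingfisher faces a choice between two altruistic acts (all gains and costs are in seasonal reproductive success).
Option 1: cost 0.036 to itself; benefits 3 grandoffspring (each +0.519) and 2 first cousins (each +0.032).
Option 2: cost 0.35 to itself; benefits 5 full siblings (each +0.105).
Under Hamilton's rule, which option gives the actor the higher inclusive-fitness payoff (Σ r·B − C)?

Option 1: r to a grandoffspring = 0.25.
Option 1: r to a first cousin = 0.125.
Option 1: Σ r·B − C = (3·0.25·0.519 + 2·0.125·0.032) − 0.036 = 0.36125.
Option 2: r to a full sibling = 0.5.
Option 2: Σ r·B − C = (5·0.5·0.105) − 0.35 = -0.0875.
Option 1 has the higher net inclusive-fitness payoff.

Option 1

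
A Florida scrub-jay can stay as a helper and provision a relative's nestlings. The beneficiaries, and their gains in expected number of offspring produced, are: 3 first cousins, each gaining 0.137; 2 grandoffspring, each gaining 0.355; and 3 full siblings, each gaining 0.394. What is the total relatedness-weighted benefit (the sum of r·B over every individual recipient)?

r to a first cousin = 1/8 (first cousins share one grandparent pair — two paths of length 4: r = 2·(1/2)^4 = 1/8).
r to a grandoffspring = 0.25 (two parent–offspring links: r = (1/2)^2 = 1/4).
r to a full sibling = 0.5 (full sibs share both parents — two paths of length 2: r = 2·(1/2)^2 = 1/2).
Summing one r·B term per recipient: 3·0.125·0.137 + 2·0.25·0.355 + 3·0.5·0.394 = 0.819875.

0.819875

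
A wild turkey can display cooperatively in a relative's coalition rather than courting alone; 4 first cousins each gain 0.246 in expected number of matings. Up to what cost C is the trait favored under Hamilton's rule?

0.123

r to a first cousin = 1/8 (first cousins share one grandparent pair — two paths of length 4: r = 2·(1/2)^4 = 1/8).
Hamilton's rule: n·r·B > C, so the trait is favored while C < n·r·B = 4·0.125·0.246 = 0.123.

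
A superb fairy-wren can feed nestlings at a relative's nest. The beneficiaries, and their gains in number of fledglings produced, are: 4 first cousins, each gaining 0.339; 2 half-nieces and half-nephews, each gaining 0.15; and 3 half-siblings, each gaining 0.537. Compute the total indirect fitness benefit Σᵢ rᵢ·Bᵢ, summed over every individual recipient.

0.60975

r to a first cousin = 1/8 (first cousins share one grandparent pair — two paths of length 4: r = 2·(1/2)^4 = 1/8).
r to a half-niece or half-nephew = 1/8 (half-aunt/uncle↔niece/nephew: one path of length 3: r = (1/2)^3 = 1/8).
r to a half-sibling = 0.25 (half-sibs share one parent — one path of length 2: r = (1/2)^2 = 1/4).
Summing one r·B term per recipient: 4·0.125·0.339 + 2·0.125·0.15 + 3·0.25·0.537 = 0.60975.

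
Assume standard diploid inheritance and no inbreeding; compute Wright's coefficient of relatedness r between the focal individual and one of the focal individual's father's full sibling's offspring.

0.125

Each parent–offspring link contributes a factor of 1/2, and independent paths through distinct common ancestors add.
First cousins share one grandparent pair — two paths of length 4: r = 2·(1/2)^4 = 1/8.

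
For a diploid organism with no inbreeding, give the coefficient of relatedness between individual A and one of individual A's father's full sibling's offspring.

Each parent–offspring link contributes a factor of 1/2, and independent paths through distinct common ancestors add.
First cousins share one grandparent pair — two paths of length 4: r = 2·(1/2)^4 = 1/8.

0.125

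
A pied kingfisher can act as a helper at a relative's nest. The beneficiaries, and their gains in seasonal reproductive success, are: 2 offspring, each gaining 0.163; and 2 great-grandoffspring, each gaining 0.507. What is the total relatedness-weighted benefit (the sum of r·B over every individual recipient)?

r to an offspring = 1/2 (one parent–offspring link: r = (1/2)^1 = 1/2).
r to a great-grandoffspring = 1/8 (three parent–offspring links: r = (1/2)^3 = 1/8).
Summing one r·B term per recipient: 2·0.5·0.163 + 2·0.125·0.507 = 0.28975.

0.28975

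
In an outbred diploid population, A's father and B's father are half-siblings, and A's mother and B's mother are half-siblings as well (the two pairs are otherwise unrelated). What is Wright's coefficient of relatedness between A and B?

0.125

With two independent routes of shared ancestry, r is the sum of the two contributions.
A and B are related in two ways: half first cousins through their fathers (r = 1/16) and half first cousins through their mothers (r = 1/16).
r = 1/16 + 1/16 = 1/8 = 0.125.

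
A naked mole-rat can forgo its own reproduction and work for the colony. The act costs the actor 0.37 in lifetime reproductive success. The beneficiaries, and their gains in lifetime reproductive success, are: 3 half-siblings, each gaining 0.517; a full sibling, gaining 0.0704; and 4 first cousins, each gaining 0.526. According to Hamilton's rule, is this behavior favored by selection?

Hamilton's rule: the trait is favored when the sum of r·B over every recipient exceeds the actor's cost C.
r to a half-sibling = 1/4 (half-sibs share one parent — one path of length 2: r = (1/2)^2 = 1/4).
r to a full sibling = 1/2 (full sibs share both parents — two paths of length 2: r = 2·(1/2)^2 = 1/2).
r to a first cousin = 0.125 (first cousins share one grandparent pair — two paths of length 4: r = 2·(1/2)^4 = 1/8).
Summing one r·B term per recipient: 3·0.25·0.517 + 1·0.5·0.0704 + 4·0.125·0.526 = 0.68595.
0.68595 > 0.37: the indirect benefit exceeds the cost.

Yes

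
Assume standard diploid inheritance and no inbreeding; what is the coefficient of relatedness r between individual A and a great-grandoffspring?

Three parent–offspring links: r = (1/2)^3 = 1/8.

0.125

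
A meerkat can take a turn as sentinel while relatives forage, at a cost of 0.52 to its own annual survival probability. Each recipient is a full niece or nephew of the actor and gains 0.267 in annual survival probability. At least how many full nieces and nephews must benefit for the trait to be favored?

8

r to a full niece or nephew = 0.25 (full aunt/uncle↔niece/nephew: two paths of length 3 through the shared grandparent pair: r = 2·(1/2)^3 = 1/4).
Hamilton's rule: n·r·B > C  ⇒  n > C/(r·B) = 0.52/(0.25·0.267) = 7.79.
The smallest integer exceeding 7.79 is 8.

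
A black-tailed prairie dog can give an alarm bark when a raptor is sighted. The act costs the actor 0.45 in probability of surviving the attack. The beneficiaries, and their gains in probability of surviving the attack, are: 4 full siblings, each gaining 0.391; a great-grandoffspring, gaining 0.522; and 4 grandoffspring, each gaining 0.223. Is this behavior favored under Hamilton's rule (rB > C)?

Hamilton's rule: the trait is favored when the sum of r·B over every recipient exceeds the actor's cost C.
r to a full sibling = 0.5 (full sibs share both parents — two paths of length 2: r = 2·(1/2)^2 = 1/2).
r to a great-grandoffspring = 1/8 (three parent–offspring links: r = (1/2)^3 = 1/8).
r to a grandoffspring = 1/4 (two parent–offspring links: r = (1/2)^2 = 1/4).
Summing one r·B term per recipient: 4·0.5·0.391 + 1·0.125·0.522 + 4·0.25·0.223 = 1.07025.
1.07025 > 0.45: the indirect benefit exceeds the cost.

Yes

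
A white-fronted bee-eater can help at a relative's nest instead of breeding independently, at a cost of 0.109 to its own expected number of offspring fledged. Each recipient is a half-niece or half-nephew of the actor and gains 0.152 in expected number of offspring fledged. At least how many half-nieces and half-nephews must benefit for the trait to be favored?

r to a half-niece or half-nephew = 1/8 (half-aunt/uncle↔niece/nephew: one path of length 3: r = (1/2)^3 = 1/8).
Hamilton's rule: n·r·B > C  ⇒  n > C/(r·B) = 0.109/(0.125·0.152) = 5.737.
The smallest integer exceeding 5.737 is 6.

6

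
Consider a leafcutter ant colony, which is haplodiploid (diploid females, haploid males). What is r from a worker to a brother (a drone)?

Her haploid brother carries none of their father's genes and a random half of their mother's genome; that half matches the maternal half of her own genome with probability 1/2: r = 1/2 · 1/2 = 1/4.

0.25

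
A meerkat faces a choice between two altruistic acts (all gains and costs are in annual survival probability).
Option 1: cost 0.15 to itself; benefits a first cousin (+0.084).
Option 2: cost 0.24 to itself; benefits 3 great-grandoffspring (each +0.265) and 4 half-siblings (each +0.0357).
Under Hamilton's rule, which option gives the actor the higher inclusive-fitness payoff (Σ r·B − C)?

Option 2

Option 1: r to a first cousin = 0.125.
Option 1: Σ r·B − C = (1·0.125·0.084) − 0.15 = -0.1395.
Option 2: r to a great-grandoffspring = 0.125.
Option 2: r to a half-sibling = 0.25.
Option 2: Σ r·B − C = (3·0.125·0.265 + 4·0.25·0.0357) − 0.24 = -0.104925.
Option 2 has the higher net inclusive-fitness payoff.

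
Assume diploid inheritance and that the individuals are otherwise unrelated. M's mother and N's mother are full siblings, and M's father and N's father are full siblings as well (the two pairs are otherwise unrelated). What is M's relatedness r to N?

Wright's path rule: contributions from independent ancestry routes add.
M and N are related in two ways: first cousins through their mothers (r = 1/8) and first cousins through their fathers (r = 1/8) — i.e. double first cousins.
r = 1/8 + 1/8 = 1/4 = 0.25.

0.25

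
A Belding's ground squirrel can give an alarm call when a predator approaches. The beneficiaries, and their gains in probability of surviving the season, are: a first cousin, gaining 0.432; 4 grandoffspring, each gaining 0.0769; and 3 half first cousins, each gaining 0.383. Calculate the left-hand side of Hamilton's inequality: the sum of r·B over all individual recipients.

0.2027125

r to a first cousin = 1/8 (first cousins share one grandparent pair — two paths of length 4: r = 2·(1/2)^4 = 1/8).
r to a grandoffspring = 1/4 (two parent–offspring links: r = (1/2)^2 = 1/4).
r to a half first cousin = 1/16 (half first cousins share one grandparent — one path of length 4: r = (1/2)^4 = 1/16).
Summing one r·B term per recipient: 1·0.125·0.432 + 4·0.25·0.0769 + 3·0.0625·0.383 = 0.2027125.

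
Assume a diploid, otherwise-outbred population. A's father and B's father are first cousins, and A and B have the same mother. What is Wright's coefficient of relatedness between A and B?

Wright's path rule: contributions from independent ancestry routes add.
A and B are related in two ways: second cousins through their fathers (r = 1/32) and half-sibs through their shared mother (r = 1/4).
r = 1/32 + 1/4 = 0.28125.

0.28125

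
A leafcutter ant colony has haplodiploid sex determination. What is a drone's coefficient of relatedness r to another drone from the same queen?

Haploid brothers each carry a random half of the queen's diploid genome, so on average they share half: r = 1/2.

0.5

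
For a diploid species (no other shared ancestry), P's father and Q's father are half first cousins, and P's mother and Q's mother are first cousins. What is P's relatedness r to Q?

With two independent routes of shared ancestry, r is the sum of the two contributions.
P and Q are related in two ways: half second cousins through their fathers (r = 1/64) and second cousins through their mothers (r = 1/32).
r = 1/64 + 1/32 = 0.046875.

0.046875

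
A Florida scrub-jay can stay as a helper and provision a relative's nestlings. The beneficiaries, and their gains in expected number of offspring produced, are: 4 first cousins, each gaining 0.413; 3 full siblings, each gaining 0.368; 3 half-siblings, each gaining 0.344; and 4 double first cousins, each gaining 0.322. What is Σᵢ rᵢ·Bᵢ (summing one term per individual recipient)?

r to a first cousin = 0.125 (first cousins share one grandparent pair — two paths of length 4: r = 2·(1/2)^4 = 1/8).
r to a full sibling = 1/2 (full sibs share both parents — two paths of length 2: r = 2·(1/2)^2 = 1/2).
r to a half-sibling = 1/4 (half-sibs share one parent — one path of length 2: r = (1/2)^2 = 1/4).
r to a double first cousin = 1/4 (double first cousins share both grandparent pairs — four paths of length 4: r = 4·(1/2)^4 = 1/4).
Summing one r·B term per recipient: 4·0.125·0.413 + 3·0.5·0.368 + 3·0.25·0.344 + 4·0.25·0.322 = 1.3385.

1.3385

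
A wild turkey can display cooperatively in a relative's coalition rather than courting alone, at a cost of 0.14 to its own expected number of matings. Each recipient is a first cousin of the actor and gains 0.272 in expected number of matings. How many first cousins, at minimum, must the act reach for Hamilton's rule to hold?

5

r to a first cousin = 1/8 (first cousins share one grandparent pair — two paths of length 4: r = 2·(1/2)^4 = 1/8).
Hamilton's rule: n·r·B > C  ⇒  n > C/(r·B) = 0.14/(0.125·0.272) = 4.118.
The smallest integer exceeding 4.118 is 5.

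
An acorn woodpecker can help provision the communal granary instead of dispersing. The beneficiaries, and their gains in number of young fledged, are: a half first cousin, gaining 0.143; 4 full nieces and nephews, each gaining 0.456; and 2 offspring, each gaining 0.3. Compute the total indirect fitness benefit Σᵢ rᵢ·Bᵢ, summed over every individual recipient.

r to a half first cousin = 0.0625 (half first cousins share one grandparent — one path of length 4: r = (1/2)^4 = 1/16).
r to a full niece or nephew = 0.25 (full aunt/uncle↔niece/nephew: two paths of length 3 through the shared grandparent pair: r = 2·(1/2)^3 = 1/4).
r to an offspring = 0.5 (one parent–offspring link: r = (1/2)^1 = 1/2).
Summing one r·B term per recipient: 1·0.0625·0.143 + 4·0.25·0.456 + 2·0.5·0.3 = 0.7649375.

0.7649375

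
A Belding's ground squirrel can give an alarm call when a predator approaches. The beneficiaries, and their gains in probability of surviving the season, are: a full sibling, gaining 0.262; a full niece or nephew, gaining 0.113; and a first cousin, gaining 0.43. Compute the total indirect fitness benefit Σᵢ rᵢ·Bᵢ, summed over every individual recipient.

r to a full sibling = 0.5 (full sibs share both parents — two paths of length 2: r = 2·(1/2)^2 = 1/2).
r to a full niece or nephew = 1/4 (full aunt/uncle↔niece/nephew: two paths of length 3 through the shared grandparent pair: r = 2·(1/2)^3 = 1/4).
r to a first cousin = 1/8 (first cousins share one grandparent pair — two paths of length 4: r = 2·(1/2)^4 = 1/8).
Summing one r·B term per recipient: 1·0.5·0.262 + 1·0.25·0.113 + 1·0.125·0.43 = 0.213.

0.213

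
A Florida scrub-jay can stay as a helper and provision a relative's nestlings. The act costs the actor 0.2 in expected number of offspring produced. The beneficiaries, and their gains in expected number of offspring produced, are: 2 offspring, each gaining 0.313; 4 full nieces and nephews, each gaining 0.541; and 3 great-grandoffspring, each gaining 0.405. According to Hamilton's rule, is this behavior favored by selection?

Hamilton's rule: the trait is favored when the sum of r·B over every recipient exceeds the actor's cost C.
r to an offspring = 0.5 (one parent–offspring link: r = (1/2)^1 = 1/2).
r to a full niece or nephew = 1/4 (full aunt/uncle↔niece/nephew: two paths of length 3 through the shared grandparent pair: r = 2·(1/2)^3 = 1/4).
r to a great-grandoffspring = 0.125 (three parent–offspring links: r = (1/2)^3 = 1/8).
Summing one r·B term per recipient: 2·0.5·0.313 + 4·0.25·0.541 + 3·0.125·0.405 = 1.005875.
1.005875 > 0.2: the indirect benefit exceeds the cost.

Yes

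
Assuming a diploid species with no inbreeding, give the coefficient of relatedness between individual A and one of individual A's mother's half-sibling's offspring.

0.0625

Each parent–offspring link contributes a factor of 1/2, and independent paths through distinct common ancestors add.
Half first cousins share one grandparent — one path of length 4: r = (1/2)^4 = 1/16.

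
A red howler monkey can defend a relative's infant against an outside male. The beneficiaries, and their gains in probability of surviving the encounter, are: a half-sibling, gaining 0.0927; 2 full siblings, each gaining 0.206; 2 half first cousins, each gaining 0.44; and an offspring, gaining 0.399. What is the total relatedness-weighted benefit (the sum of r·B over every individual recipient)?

0.483675

r to a half-sibling = 1/4 (half-sibs share one parent — one path of length 2: r = (1/2)^2 = 1/4).
r to a full sibling = 0.5 (full sibs share both parents — two paths of length 2: r = 2·(1/2)^2 = 1/2).
r to a half first cousin = 1/16 (half first cousins share one grandparent — one path of length 4: r = (1/2)^4 = 1/16).
r to an offspring = 1/2 (one parent–offspring link: r = (1/2)^1 = 1/2).
Summing one r·B term per recipient: 1·0.25·0.0927 + 2·0.5·0.206 + 2·0.0625·0.44 + 1·0.5·0.399 = 0.483675.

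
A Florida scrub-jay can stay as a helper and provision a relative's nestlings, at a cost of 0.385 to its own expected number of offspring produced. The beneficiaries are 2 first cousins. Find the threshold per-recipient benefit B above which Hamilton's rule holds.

r to a first cousin = 0.125 (first cousins share one grandparent pair — two paths of length 4: r = 2·(1/2)^4 = 1/8).
Hamilton's rule with n recipients of equal r: n·r·B > C, so B > C/(n·r) = 0.385/(2·0.125) = 1.54.

1.54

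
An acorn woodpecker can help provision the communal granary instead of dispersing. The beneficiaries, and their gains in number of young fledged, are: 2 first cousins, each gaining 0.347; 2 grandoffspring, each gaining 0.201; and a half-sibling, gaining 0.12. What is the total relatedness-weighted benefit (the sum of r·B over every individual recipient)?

0.21725

r to a first cousin = 1/8 (first cousins share one grandparent pair — two paths of length 4: r = 2·(1/2)^4 = 1/8).
r to a grandoffspring = 1/4 (two parent–offspring links: r = (1/2)^2 = 1/4).
r to a half-sibling = 0.25 (half-sibs share one parent — one path of length 2: r = (1/2)^2 = 1/4).
Summing one r·B term per recipient: 2·0.125·0.347 + 2·0.25·0.201 + 1·0.25·0.12 = 0.21725.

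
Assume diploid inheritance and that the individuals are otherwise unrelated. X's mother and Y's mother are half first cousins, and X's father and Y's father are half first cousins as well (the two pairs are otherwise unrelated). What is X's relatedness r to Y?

0.03125

Wright's path rule: contributions from independent ancestry routes add.
X and Y are related in two ways: half second cousins through their mothers (r = 1/64) and half second cousins through their fathers (r = 1/64).
r = 1/64 + 1/64 = 1/32 = 0.03125.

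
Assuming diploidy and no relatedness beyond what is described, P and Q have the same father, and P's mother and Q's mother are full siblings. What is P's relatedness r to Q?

0.375

Wright's path rule: contributions from independent ancestry routes add.
P and Q are related in two ways: half-sibs through their shared father (r = 1/4) and first cousins through their mothers (r = 1/8).
r = 1/4 + 1/8 = 3/8 = 0.375.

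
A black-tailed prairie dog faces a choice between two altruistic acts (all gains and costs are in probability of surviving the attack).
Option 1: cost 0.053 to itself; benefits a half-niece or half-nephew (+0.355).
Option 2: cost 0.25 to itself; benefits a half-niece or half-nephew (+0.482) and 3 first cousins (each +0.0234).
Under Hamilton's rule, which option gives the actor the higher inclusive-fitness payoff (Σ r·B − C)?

Option 1: r to a half-niece or half-nephew = 0.125.
Option 1: Σ r·B − C = (1·0.125·0.355) − 0.053 = -0.008625.
Option 2: r to a half-niece or half-nephew = 0.125.
Option 2: r to a first cousin = 0.125.
Option 2: Σ r·B − C = (1·0.125·0.482 + 3·0.125·0.0234) − 0.25 = -0.180975.
Option 1 has the higher net inclusive-fitness payoff.

Option 1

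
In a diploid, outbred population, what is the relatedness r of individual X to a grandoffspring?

Each parent–offspring link contributes a factor of 1/2, and independent paths through distinct common ancestors add.
Two parent–offspring links: r = (1/2)^2 = 1/4.

0.25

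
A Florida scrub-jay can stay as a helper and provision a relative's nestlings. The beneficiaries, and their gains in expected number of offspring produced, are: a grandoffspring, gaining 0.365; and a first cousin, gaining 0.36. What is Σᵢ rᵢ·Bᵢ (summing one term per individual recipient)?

r to a grandoffspring = 1/4 (two parent–offspring links: r = (1/2)^2 = 1/4).
r to a first cousin = 0.125 (first cousins share one grandparent pair — two paths of length 4: r = 2·(1/2)^4 = 1/8).
Summing one r·B term per recipient: 1·0.25·0.365 + 1·0.125·0.36 = 0.13625.

0.13625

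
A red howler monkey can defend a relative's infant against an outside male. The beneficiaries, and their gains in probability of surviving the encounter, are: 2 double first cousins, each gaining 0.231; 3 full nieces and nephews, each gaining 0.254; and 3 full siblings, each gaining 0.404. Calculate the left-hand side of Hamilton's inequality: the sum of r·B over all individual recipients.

r to a double first cousin = 0.25 (double first cousins share both grandparent pairs — four paths of length 4: r = 4·(1/2)^4 = 1/4).
r to a full niece or nephew = 1/4 (full aunt/uncle↔niece/nephew: two paths of length 3 through the shared grandparent pair: r = 2·(1/2)^3 = 1/4).
r to a full sibling = 0.5 (full sibs share both parents — two paths of length 2: r = 2·(1/2)^2 = 1/2).
Summing one r·B term per recipient: 2·0.25·0.231 + 3·0.25·0.254 + 3·0.5·0.404 = 0.912.

0.912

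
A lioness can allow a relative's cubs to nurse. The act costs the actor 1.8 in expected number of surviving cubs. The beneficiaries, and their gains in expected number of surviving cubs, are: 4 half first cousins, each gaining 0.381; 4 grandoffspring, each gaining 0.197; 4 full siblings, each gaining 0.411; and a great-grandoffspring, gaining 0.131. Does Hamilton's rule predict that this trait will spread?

Hamilton's rule: the trait is favored when the sum of r·B over every recipient exceeds the actor's cost C.
r to a half first cousin = 1/16 (half first cousins share one grandparent — one path of length 4: r = (1/2)^4 = 1/16).
r to a grandoffspring = 0.25 (two parent–offspring links: r = (1/2)^2 = 1/4).
r to a full sibling = 1/2 (full sibs share both parents — two paths of length 2: r = 2·(1/2)^2 = 1/2).
r to a great-grandoffspring = 0.125 (three parent–offspring links: r = (1/2)^3 = 1/8).
Summing one r·B term per recipient: 4·0.0625·0.381 + 4·0.25·0.197 + 4·0.5·0.411 + 1·0.125·0.131 = 1.130625.
1.130625 < 1.8: the indirect benefit is less than the cost.

No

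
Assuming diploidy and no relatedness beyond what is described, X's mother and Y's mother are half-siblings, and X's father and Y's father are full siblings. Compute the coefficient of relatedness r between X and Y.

Independent pedigree routes through distinct common ancestors add.
X and Y are related in two ways: half first cousins through their mothers (r = 1/16) and first cousins through their fathers (r = 1/8).
r = 1/16 + 1/8 = 3/16 = 0.1875.

0.1875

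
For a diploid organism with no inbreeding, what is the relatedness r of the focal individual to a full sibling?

0.5

Full sibs share both parents — two paths of length 2: r = 2·(1/2)^2 = 1/2.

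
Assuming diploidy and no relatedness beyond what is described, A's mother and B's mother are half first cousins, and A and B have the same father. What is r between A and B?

0.265625

Wright's path rule: contributions from independent ancestry routes add.
A and B are related in two ways: half second cousins through their mothers (r = 1/64) and half-sibs through their shared father (r = 1/4).
r = 1/64 + 1/4 = 0.265625.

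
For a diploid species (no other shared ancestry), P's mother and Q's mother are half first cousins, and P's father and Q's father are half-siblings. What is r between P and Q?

Wright's path rule: contributions from independent ancestry routes add.
P and Q are related in two ways: half second cousins through their mothers (r = 1/64) and half first cousins through their fathers (r = 1/16).
r = 1/64 + 1/16 = 0.078125.

0.078125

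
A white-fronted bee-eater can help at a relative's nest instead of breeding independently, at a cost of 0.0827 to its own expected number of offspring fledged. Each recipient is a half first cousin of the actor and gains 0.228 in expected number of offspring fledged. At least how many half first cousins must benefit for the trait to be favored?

6

r to a half first cousin = 0.0625 (half first cousins share one grandparent — one path of length 4: r = (1/2)^4 = 1/16).
Hamilton's rule: n·r·B > C  ⇒  n > C/(r·B) = 0.0827/(0.0625·0.228) = 5.804.
The smallest integer exceeding 5.804 is 6.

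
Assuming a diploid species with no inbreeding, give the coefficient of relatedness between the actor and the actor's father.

0.5

Each parent–offspring link contributes a factor of 1/2, and independent paths through distinct common ancestors add.
One parent–offspring link: r = (1/2)^1 = 1/2.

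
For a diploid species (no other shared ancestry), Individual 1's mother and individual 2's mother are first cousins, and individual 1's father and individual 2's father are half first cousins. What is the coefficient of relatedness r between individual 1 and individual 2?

0.046875

Relatedness sums over independent paths through distinct common ancestors.
Individual 1 and individual 2 are related in two ways: second cousins through their mothers (r = 1/32) and half second cousins through their fathers (r = 1/64).
r = 1/32 + 1/64 = 3/64 = 0.046875.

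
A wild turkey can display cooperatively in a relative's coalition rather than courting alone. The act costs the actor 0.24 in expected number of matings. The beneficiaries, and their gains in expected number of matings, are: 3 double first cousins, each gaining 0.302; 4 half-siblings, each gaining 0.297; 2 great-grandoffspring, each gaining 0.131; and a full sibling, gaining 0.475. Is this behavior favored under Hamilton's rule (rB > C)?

Yes

Hamilton's rule: the trait is favored when the sum of r·B over every recipient exceeds the actor's cost C.
r to a double first cousin = 1/4 (double first cousins share both grandparent pairs — four paths of length 4: r = 4·(1/2)^4 = 1/4).
r to a half-sibling = 1/4 (half-sibs share one parent — one path of length 2: r = (1/2)^2 = 1/4).
r to a great-grandoffspring = 1/8 (three parent–offspring links: r = (1/2)^3 = 1/8).
r to a full sibling = 0.5 (full sibs share both parents — two paths of length 2: r = 2·(1/2)^2 = 1/2).
Summing one r·B term per recipient: 3·0.25·0.302 + 4·0.25·0.297 + 2·0.125·0.131 + 1·0.5·0.475 = 0.79375.
0.79375 > 0.24: the indirect benefit exceeds the cost.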